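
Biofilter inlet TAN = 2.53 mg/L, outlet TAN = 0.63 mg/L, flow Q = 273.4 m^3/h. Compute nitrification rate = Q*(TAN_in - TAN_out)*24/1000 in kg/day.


Concentration drop: TAN_in - TAN_out = 2.53 - 0.63 = 1.9 mg/L
Hourly TAN removed = Q * dTAN = 273.4 m^3/h * 1.9 mg/L = 519.46 g/h  (m^3/h * mg/L = g/h)
Daily TAN removed = 519.46 * 24 = 12467.04 g/day
Convert to kg/day: 12467.04 / 1000 = 12.46704 kg/day

12.46704 kg/day


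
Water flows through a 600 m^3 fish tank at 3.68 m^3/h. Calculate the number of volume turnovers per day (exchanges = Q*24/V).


Daily flow volume = 3.68 m^3/h * 24 h = 88.32 m^3/day
Exchanges = daily flow / tank volume = 88.32 / 600 = 0.1472 exchanges/day

0.1472 exchanges/day


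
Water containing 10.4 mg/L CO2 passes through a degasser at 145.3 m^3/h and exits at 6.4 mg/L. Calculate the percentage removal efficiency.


CO2_out / CO2_in = 6.4 / 10.4 = 0.61538462
Fraction remaining = 0.61538462
efficiency = (1 - 0.61538462) * 100 = 38.4615 %

38.4615 %


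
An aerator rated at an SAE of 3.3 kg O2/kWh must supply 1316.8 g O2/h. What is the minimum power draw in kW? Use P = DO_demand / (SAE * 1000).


SAE in g O2/kWh = 3.3 * 1000 = 3300 g/kWh
P = DO_demand / SAE_g = 1316.8 / 3300 = 0.39903 kW

0.39903 kW


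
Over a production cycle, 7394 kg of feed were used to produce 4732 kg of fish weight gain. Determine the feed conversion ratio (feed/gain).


FCR = feed consumed / weight gained
FCR = 7394 kg / 4732 kg = 1.56255

1.56255


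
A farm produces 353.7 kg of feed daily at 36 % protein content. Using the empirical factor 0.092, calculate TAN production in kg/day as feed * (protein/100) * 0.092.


Protein in feed = 353.7 * 36/100 = 127.332 kg/day
TAN = protein * 0.092 = 127.332 * 0.092 = 11.714544 kg/day

11.714544 kg/day


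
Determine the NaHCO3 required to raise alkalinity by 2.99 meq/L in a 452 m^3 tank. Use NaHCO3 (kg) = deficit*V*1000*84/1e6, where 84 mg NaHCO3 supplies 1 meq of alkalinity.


Tank volume in L = 452 m^3 * 1000 = 452000 L
Total meq required = 2.99 meq/L * 452000 L = 1351480 meq
NaHCO3 mass = 1351480 meq * 84 mg/meq / 1e6 = 113.524 kg

113.524 kg


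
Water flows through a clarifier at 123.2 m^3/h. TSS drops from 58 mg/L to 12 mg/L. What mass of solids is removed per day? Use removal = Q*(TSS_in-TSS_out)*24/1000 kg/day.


Concentration drop: TSS_in - TSS_out = 58 - 12 = 46 mg/L
Hourly solids removed = Q * dTSS = 123.2 m^3/h * 46 mg/L = 5667.2 g/h  (m^3/h * mg/L = g/h)
Daily solids removed = 5667.2 * 24 = 136012.8 g/day
Convert g to kg: 136012.8 / 1000 = 136.0128 kg/day

136.0128 kg/day


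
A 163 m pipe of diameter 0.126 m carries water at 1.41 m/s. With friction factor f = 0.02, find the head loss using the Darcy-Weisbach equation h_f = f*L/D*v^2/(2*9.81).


v^2 = 1.41^2 = 1.9881 m^2/s^2
L/D = 163/0.126 = 1293.6508
h_f = f*(L/D)*v^2/(2g) = 0.02 * 1293.6508 * 1.9881 / 19.62 = 2.62172 m

2.62172 m


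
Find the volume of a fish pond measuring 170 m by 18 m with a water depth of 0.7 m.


Base area = L * W = 170 * 18 = 3060 m^2
Volume = area * depth = 3060 * 0.7 = 2142 m^3

2142 m^3


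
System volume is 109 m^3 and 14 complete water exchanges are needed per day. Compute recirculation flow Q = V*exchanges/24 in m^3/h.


Daily recirculation volume = 109 m^3 * 14 = 1526 m^3/day
Flow rate Q = daily volume / 24 h = 1526 / 24 = 63.5833 m^3/h

63.5833 m^3/h


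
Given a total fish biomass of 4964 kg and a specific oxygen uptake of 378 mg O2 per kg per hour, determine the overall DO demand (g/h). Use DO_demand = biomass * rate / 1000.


Total O2 consumption (mg/h) = 4964 kg * 378 mg/(kg*h) = 1876392 mg/h
Convert to g/h: 1876392 / 1000 = 1876.392 g/h

1876.392 g/h


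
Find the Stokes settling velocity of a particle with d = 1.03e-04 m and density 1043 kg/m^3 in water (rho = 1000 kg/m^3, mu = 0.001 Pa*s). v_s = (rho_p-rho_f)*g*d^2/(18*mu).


Density difference: rho_p - rho_f = 1043 - 1000 = 43 kg/m^3
d^2 = (1.03e-04)^2 = 1.0609e-08 m^2
Numerator = (rho_p - rho_f) * g * d^2 = 43 * 9.81 * 1.0609e-08 = 4.4751945e-06
Denominator = 18 * mu = 18 * 0.001 = 0.018
v_s = 4.4751945e-06 / 0.018 = 2.48622e-04 m/s
Check: Re = rho_f * v_s * d / mu = 1000 * 2.48622e-04 * 1.03e-04 / 0.001 = 0.0256 < 1, so Stokes' law applies.

2.48622e-04 m/s


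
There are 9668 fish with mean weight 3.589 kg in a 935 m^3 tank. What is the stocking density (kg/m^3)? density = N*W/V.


Total biomass = 9668 fish * 3.589 kg = 34698.452 kg
Density = total biomass / volume = 34698.452 / 935 = 37.1106 kg/m^3

37.1106 kg/m^3


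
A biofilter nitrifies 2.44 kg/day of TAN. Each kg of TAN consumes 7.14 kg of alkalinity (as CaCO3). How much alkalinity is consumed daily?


Alkalinity factor: 7.14 kg CaCO3 consumed per kg TAN nitrified
alk = 2.44 kg TAN * 7.14 = 17.4216 kg CaCO3/day

17.4216 kg CaCO3/day


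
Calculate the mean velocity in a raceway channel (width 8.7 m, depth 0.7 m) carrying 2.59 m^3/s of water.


Cross-sectional area = W * d = 8.7 * 0.7 = 6.09 m^2
Velocity = Q / A = 2.59 / 6.09 = 0.425287 m/s

0.425287 m/s


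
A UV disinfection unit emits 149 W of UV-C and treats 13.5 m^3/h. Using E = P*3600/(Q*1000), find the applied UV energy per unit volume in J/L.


Energy delivered per hour = 149 W * 3600 s = 536400 J/h
Volume treated per hour = 13.5 m^3/h * 1000 = 13500 L/h
dose = 536400 / 13500 = 39.7333 J/L

39.7333 J/L


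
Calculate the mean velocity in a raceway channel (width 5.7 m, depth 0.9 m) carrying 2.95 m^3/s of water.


Cross-sectional area = W * d = 5.7 * 0.9 = 5.13 m^2
Velocity = Q / A = 2.95 / 5.13 = 0.575049 m/s

0.575049 m/s


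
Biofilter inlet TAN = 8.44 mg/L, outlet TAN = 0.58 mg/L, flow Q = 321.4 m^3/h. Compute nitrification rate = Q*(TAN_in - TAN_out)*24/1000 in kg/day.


Concentration drop: TAN_in - TAN_out = 8.44 - 0.58 = 7.86 mg/L
Hourly TAN removed = Q * dTAN = 321.4 m^3/h * 7.86 mg/L = 2526.204 g/h  (m^3/h * mg/L = g/h)
Daily TAN removed = 2526.204 * 24 = 60628.896 g/day
Convert to kg/day: 60628.896 / 1000 = 60.628896 kg/day

60.628896 kg/day


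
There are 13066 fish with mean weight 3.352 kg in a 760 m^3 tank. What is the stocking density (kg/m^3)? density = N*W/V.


Total biomass = 13066 fish * 3.352 kg = 43797.232 kg
Density = total biomass / volume = 43797.232 / 760 = 57.6279 kg/m^3

57.6279 kg/m^3


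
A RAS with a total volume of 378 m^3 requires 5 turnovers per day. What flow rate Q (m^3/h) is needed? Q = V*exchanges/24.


Daily recirculation volume = 378 m^3 * 5 = 1890 m^3/day
Flow rate Q = daily volume / 24 h = 1890 / 24 = 78.75 m^3/h

78.75 m^3/h


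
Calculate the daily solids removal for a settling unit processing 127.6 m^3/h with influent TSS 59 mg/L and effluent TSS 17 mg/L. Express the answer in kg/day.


Concentration drop: TSS_in - TSS_out = 59 - 17 = 42 mg/L
Hourly solids removed = Q * dTSS = 127.6 m^3/h * 42 mg/L = 5359.2 g/h  (m^3/h * mg/L = g/h)
Daily solids removed = 5359.2 * 24 = 128620.8 g/day
Convert g to kg: 128620.8 / 1000 = 128.6208 kg/day

128.6208 kg/day


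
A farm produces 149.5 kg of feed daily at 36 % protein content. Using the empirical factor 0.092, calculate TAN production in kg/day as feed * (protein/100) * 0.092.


Protein in feed = 149.5 * 36/100 = 53.82 kg/day
TAN = protein * 0.092 = 53.82 * 0.092 = 4.95144 kg/day

4.95144 kg/day


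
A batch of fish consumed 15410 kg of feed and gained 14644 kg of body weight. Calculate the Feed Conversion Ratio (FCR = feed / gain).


FCR = feed consumed / weight gained
FCR = 15410 kg / 14644 kg = 1.05231

1.05231


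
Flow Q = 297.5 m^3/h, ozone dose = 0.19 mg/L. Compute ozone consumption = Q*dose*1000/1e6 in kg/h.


O3 demand (mg/h) = Q * dose * 1000 = 297.5 * 0.19 * 1000 = 56525 mg/h
Convert mg to kg: 56525 / 1e6 = 0.056525 kg/h

0.056525 kg/h


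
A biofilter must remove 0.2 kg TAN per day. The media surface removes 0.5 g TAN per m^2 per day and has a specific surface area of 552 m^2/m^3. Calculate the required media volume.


A = 0.2*1000 / 0.5 = 400 m^2
V = 400 / 552 = 0.724638

0.724638 m^3


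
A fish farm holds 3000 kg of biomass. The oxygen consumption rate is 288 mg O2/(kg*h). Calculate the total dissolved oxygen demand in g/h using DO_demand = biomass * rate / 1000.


Total O2 consumption (mg/h) = 3000 kg * 288 mg/(kg*h) = 864000 mg/h
Convert to g/h: 864000 / 1000 = 864 g/h

864 g/h


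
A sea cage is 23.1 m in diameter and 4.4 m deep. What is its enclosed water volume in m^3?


r = d/2 = 23.1/2 = 11.55 m
Base area = pi*r^2 = pi*11.55^2 = 419.09631 m^2
Volume = 419.09631 * 4.4 = 1844.02 m^3

1844.02 m^3


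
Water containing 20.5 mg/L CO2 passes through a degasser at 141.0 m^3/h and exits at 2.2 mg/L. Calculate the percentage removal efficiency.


CO2_out / CO2_in = 2.2 / 20.5 = 0.10731707
Fraction remaining = 0.10731707
efficiency = (1 - 0.10731707) * 100 = 89.2683 %

89.2683 %


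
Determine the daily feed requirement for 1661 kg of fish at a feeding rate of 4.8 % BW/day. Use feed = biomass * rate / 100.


Feeding rate fraction = 4.8% / 100 = 0.048
Daily feed = 1661 kg * 0.048 = 79.728 kg/day

79.728 kg/day


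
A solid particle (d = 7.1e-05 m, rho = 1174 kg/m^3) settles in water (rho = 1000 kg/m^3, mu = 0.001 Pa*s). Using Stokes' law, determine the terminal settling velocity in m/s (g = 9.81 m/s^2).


Density difference: rho_p - rho_f = 1174 - 1000 = 174 kg/m^3
d^2 = (7.1e-05)^2 = 5.041e-09 m^2
Numerator = (rho_p - rho_f) * g * d^2 = 174 * 9.81 * 5.041e-09 = 8.6046845e-06
Denominator = 18 * mu = 18 * 0.001 = 0.018
v_s = 8.6046845e-06 / 0.018 = 4.78038e-04 m/s
Check: Re = rho_f * v_s * d / mu = 1000 * 4.78038e-04 * 7.1e-05 / 0.001 = 0.0339 < 1, so Stokes' law applies.

4.78038e-04 m/s


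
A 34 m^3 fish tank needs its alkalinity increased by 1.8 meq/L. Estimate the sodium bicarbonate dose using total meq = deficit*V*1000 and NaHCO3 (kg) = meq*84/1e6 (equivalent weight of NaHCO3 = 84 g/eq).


Tank volume in L = 34 m^3 * 1000 = 34000 L
Total meq required = 1.8 meq/L * 34000 L = 61200 meq
NaHCO3 mass = 61200 meq * 84 mg/meq / 1e6 = 5.1408 kg

5.1408 kg


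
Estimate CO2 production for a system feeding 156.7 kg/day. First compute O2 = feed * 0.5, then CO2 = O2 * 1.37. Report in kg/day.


O2 = 156.7 * 0.5 = 78.35
CO2 = 78.35 * 1.37 = 107.3395

107.3395 kg/day


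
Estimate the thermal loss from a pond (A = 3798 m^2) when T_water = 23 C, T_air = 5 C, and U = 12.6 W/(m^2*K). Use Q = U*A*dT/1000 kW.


Temperature difference dT = 23 - 5 = 18 K
Heat loss (W) = U * A * dT = 12.6 * 3798 * 18 = 861386.4 W
Convert to kW: 861386.4 / 1000 = 861.3864 kW

861.3864 kW


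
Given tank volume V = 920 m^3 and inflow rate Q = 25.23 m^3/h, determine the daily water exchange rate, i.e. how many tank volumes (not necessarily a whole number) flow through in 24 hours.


Daily flow volume = 25.23 m^3/h * 24 h = 605.52 m^3/day
Exchanges = daily flow / tank volume = 605.52 / 920 = 0.658174 exchanges/day

0.658174 exchanges/day


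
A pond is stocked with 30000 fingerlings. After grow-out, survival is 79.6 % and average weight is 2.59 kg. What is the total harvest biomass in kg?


Survivors = 30000 * 79.6/100 = 23880 fish
Harvest biomass = survivors * W_f = 23880 * 2.59 = 61849.2 kg

61849.2 kg


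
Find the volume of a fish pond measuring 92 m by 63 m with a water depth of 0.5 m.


Base area = L * W = 92 * 63 = 5796 m^2
Volume = area * depth = 5796 * 0.5 = 2898 m^3

2898 m^3


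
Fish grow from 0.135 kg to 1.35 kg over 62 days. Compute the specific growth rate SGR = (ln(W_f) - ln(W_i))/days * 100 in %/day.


ln(W_f) = ln(1.35) = 0.30010459
ln(W_i) = ln(0.135) = -2.0024805
ln(W_f) - ln(W_i) = 0.30010459 - -2.0024805 = 2.3025851
SGR = 2.3025851 / 62 * 100 = 3.71385 %/day

3.71385 %/day


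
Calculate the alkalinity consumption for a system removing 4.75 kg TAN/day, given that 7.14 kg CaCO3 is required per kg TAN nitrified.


Alkalinity factor: 7.14 kg CaCO3 consumed per kg TAN nitrified
alk = 4.75 kg TAN * 7.14 = 33.915 kg CaCO3/day

33.915 kg CaCO3/day


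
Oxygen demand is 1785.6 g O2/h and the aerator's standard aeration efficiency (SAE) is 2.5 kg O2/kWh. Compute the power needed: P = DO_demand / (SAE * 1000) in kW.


SAE in g O2/kWh = 2.5 * 1000 = 2500 g/kWh
P = DO_demand / SAE_g = 1785.6 / 2500 = 0.71424 kW

0.71424 kW


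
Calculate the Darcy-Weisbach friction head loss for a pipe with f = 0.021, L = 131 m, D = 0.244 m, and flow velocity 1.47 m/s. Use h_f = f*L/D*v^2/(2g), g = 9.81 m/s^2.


v^2 = 1.47^2 = 2.1609 m^2/s^2
L/D = 131/0.244 = 536.88525
h_f = f*(L/D)*v^2/(2g) = 0.021 * 536.88525 * 2.1609 / 19.62 = 1.24176 m

1.24176 m


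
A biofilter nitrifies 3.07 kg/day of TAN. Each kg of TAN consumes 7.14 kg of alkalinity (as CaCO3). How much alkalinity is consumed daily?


Alkalinity factor: 7.14 kg CaCO3 consumed per kg TAN nitrified
alk = 3.07 kg TAN * 7.14 = 21.9198 kg CaCO3/day

21.9198 kg CaCO3/day


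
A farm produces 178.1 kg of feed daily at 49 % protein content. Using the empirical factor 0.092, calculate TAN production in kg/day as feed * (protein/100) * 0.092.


Protein in feed = 178.1 * 49/100 = 87.269 kg/day
TAN = protein * 0.092 = 87.269 * 0.092 = 8.028748 kg/day

8.028748 kg/day


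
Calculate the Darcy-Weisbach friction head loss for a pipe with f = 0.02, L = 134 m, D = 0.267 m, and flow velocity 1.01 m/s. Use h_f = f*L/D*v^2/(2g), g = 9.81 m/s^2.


v^2 = 1.01^2 = 1.0201 m^2/s^2
L/D = 134/0.267 = 501.87266
h_f = f*(L/D)*v^2/(2g) = 0.02 * 501.87266 * 1.0201 / 19.62 = 0.521876 m

0.521876 m


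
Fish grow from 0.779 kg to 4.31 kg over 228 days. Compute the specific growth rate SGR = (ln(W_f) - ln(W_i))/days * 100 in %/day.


ln(W_f) = ln(4.31) = 1.4609379
ln(W_i) = ln(0.779) = -0.24974423
ln(W_f) - ln(W_i) = 1.4609379 - -0.24974423 = 1.7106821
SGR = 1.7106821 / 228 * 100 = 0.750299 %/day

0.750299 %/day


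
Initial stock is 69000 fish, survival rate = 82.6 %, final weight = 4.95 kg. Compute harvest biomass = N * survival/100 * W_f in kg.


Survivors = 69000 * 82.6/100 = 56994 fish
Harvest biomass = survivors * W_f = 56994 * 4.95 = 282120.3 kg

282120.3 kg


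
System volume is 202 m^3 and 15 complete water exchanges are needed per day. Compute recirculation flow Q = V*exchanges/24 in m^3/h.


Daily recirculation volume = 202 m^3 * 15 = 3030 m^3/day
Flow rate Q = daily volume / 24 h = 3030 / 24 = 126.25 m^3/h

126.25 m^3/h


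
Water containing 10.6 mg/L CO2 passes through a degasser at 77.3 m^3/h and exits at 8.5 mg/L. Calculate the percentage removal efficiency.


CO2_out / CO2_in = 8.5 / 10.6 = 0.80188679
Fraction remaining = 0.80188679
efficiency = (1 - 0.80188679) * 100 = 19.8113 %

19.8113 %


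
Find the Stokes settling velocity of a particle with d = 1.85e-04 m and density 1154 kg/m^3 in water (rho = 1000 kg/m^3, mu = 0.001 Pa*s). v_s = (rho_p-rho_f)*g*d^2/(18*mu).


Density difference: rho_p - rho_f = 1154 - 1000 = 154 kg/m^3
d^2 = (1.85e-04)^2 = 3.4225e-08 m^2
Numerator = (rho_p - rho_f) * g * d^2 = 154 * 9.81 * 3.4225e-08 = 5.1705076e-05
Denominator = 18 * mu = 18 * 0.001 = 0.018
v_s = 5.1705076e-05 / 0.018 = 0.0028725 m/s
Check: Re = rho_f * v_s * d / mu = 1000 * 0.0028725 * 1.85e-04 / 0.001 = 0.531 < 1, so Stokes' law applies.

0.0028725 m/s


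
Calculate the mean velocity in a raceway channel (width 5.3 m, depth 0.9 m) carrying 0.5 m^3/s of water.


Cross-sectional area = W * d = 5.3 * 0.9 = 4.77 m^2
Velocity = Q / A = 0.5 / 4.77 = 0.104822 m/s

0.104822 m/s


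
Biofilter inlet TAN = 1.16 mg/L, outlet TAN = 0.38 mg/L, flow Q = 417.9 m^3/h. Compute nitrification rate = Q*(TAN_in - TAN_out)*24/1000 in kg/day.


Concentration drop: TAN_in - TAN_out = 1.16 - 0.38 = 0.78 mg/L
Hourly TAN removed = Q * dTAN = 417.9 m^3/h * 0.78 mg/L = 325.962 g/h  (m^3/h * mg/L = g/h)
Daily TAN removed = 325.962 * 24 = 7823.088 g/day
Convert to kg/day: 7823.088 / 1000 = 7.823088 kg/day

7.823088 kg/day


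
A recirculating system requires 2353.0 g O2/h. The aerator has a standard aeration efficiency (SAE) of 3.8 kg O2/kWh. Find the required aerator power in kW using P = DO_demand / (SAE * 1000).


SAE in g O2/kWh = 3.8 * 1000 = 3800 g/kWh
P = DO_demand / SAE_g = 2353.0 / 3800 = 0.619211 kW

0.619211 kW


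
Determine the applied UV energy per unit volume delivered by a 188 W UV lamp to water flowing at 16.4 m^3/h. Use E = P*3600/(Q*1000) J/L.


Energy delivered per hour = 188 W * 3600 s = 676800 J/h
Volume treated per hour = 16.4 m^3/h * 1000 = 16400 L/h
dose = 676800 / 16400 = 41.2683 J/L

41.2683 J/L


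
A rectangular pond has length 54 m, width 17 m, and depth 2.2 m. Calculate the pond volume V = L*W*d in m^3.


Base area = L * W = 54 * 17 = 918 m^2
Volume = area * depth = 918 * 2.2 = 2019.6 m^3

2019.6 m^3


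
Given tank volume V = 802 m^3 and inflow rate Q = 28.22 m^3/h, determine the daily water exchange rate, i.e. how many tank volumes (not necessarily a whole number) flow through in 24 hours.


Daily flow volume = 28.22 m^3/h * 24 h = 677.28 m^3/day
Exchanges = daily flow / tank volume = 677.28 / 802 = 0.844489 exchanges/day

0.844489 exchanges/day


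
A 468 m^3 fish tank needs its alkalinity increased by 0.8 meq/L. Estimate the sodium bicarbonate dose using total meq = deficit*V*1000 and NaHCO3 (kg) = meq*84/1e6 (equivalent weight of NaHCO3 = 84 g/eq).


Tank volume in L = 468 m^3 * 1000 = 468000 L
Total meq required = 0.8 meq/L * 468000 L = 374400 meq
NaHCO3 mass = 374400 meq * 84 mg/meq / 1e6 = 31.4496 kg

31.4496 kg


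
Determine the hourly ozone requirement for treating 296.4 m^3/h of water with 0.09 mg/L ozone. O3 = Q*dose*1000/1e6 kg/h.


O3 demand (mg/h) = Q * dose * 1000 = 296.4 * 0.09 * 1000 = 26676 mg/h
Convert mg to kg: 26676 / 1e6 = 0.026676 kg/h

0.026676 kg/h


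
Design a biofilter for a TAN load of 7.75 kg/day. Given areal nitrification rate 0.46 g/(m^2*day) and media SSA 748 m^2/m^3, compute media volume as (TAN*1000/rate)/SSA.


A = 7.75*1000 / 0.46 = 16847.826 m^2
V = 16847.826 / 748 = 22.5238

22.5238 m^3


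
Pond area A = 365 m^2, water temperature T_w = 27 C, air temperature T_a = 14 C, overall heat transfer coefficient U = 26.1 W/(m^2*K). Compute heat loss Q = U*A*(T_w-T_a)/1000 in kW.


Temperature difference dT = 27 - 14 = 13 K
Heat loss (W) = U * A * dT = 26.1 * 365 * 13 = 123844.5 W
Convert to kW: 123844.5 / 1000 = 123.8445 kW

123.8445 kW


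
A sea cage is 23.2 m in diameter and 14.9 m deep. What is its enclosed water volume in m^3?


r = d/2 = 23.2/2 = 11.6 m
Base area = pi*r^2 = pi*11.6^2 = 422.73271 m^2
Volume = 422.73271 * 14.9 = 6298.72 m^3

6298.72 m^3


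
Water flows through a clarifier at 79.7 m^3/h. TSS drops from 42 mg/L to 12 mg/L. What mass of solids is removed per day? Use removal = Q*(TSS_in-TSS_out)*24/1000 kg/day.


Concentration drop: TSS_in - TSS_out = 42 - 12 = 30 mg/L
Hourly solids removed = Q * dTSS = 79.7 m^3/h * 30 mg/L = 2391 g/h  (m^3/h * mg/L = g/h)
Daily solids removed = 2391 * 24 = 57384 g/day
Convert g to kg: 57384 / 1000 = 57.384 kg/day

57.384 kg/day


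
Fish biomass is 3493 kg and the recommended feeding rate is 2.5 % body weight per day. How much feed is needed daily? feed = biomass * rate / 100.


Feeding rate fraction = 2.5% / 100 = 0.025
Daily feed = 3493 kg * 0.025 = 87.325 kg/day

87.325 kg/day


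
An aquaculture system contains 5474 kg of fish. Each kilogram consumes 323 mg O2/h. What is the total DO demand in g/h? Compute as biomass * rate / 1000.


Total O2 consumption (mg/h) = 5474 kg * 323 mg/(kg*h) = 1768102 mg/h
Convert to g/h: 1768102 / 1000 = 1768.102 g/h

1768.102 g/h


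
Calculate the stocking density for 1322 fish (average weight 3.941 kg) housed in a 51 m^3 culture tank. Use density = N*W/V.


Total biomass = 1322 fish * 3.941 kg = 5210.002 kg
Density = total biomass / volume = 5210.002 / 51 = 102.157 kg/m^3

102.157 kg/m^3


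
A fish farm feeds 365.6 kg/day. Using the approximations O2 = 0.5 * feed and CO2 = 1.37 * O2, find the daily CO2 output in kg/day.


O2 = 365.6 * 0.5 = 182.8
CO2 = 182.8 * 1.37 = 250.436

250.436 kg/day


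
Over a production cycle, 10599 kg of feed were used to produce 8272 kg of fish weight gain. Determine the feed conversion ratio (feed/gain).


FCR = feed consumed / weight gained
FCR = 10599 kg / 8272 kg = 1.28131

1.28131


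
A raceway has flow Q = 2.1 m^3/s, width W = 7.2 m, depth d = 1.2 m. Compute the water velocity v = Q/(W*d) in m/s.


Cross-sectional area = W * d = 7.2 * 1.2 = 8.64 m^2
Velocity = Q / A = 2.1 / 8.64 = 0.243056 m/s

0.243056 m/s


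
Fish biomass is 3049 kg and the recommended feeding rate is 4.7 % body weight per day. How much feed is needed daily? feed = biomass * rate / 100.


Feeding rate fraction = 4.7% / 100 = 0.047
Daily feed = 3049 kg * 0.047 = 143.303 kg/day

143.303 kg/day


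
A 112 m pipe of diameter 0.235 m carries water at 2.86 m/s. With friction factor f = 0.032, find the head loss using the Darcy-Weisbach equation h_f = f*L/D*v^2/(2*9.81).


v^2 = 2.86^2 = 8.1796 m^2/s^2
L/D = 112/0.235 = 476.59574
h_f = f*(L/D)*v^2/(2g) = 0.032 * 476.59574 * 8.1796 / 19.62 = 6.35819 m

6.35819 m


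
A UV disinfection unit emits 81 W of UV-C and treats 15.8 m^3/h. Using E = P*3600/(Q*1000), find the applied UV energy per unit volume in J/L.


Energy delivered per hour = 81 W * 3600 s = 291600 J/h
Volume treated per hour = 15.8 m^3/h * 1000 = 15800 L/h
dose = 291600 / 15800 = 18.4557 J/L

18.4557 J/L


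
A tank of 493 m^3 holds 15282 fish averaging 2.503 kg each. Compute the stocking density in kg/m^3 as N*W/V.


Total biomass = 15282 fish * 2.503 kg = 38250.846 kg
Density = total biomass / volume = 38250.846 / 493 = 77.5879 kg/m^3

77.5879 kg/m^3


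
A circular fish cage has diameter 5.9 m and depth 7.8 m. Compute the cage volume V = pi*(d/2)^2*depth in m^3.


r = d/2 = 5.9/2 = 2.95 m
Base area = pi*r^2 = pi*2.95^2 = 27.33971 m^2
Volume = 27.33971 * 7.8 = 213.25 m^3

213.25 m^3


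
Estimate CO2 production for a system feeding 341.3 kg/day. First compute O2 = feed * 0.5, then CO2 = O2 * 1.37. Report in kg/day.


O2 = 341.3 * 0.5 = 170.65
CO2 = 170.65 * 1.37 = 233.7905

233.7905 kg/day


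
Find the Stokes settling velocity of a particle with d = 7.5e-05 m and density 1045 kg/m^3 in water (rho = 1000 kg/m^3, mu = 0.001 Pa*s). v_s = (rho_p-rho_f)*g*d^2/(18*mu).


Density difference: rho_p - rho_f = 1045 - 1000 = 45 kg/m^3
d^2 = (7.5e-05)^2 = 5.625e-09 m^2
Numerator = (rho_p - rho_f) * g * d^2 = 45 * 9.81 * 5.625e-09 = 2.4831563e-06
Denominator = 18 * mu = 18 * 0.001 = 0.018
v_s = 2.4831563e-06 / 0.018 = 1.37953e-04 m/s
Check: Re = rho_f * v_s * d / mu = 1000 * 1.37953e-04 * 7.5e-05 / 0.001 = 0.0103 < 1, so Stokes' law applies.

1.37953e-04 m/s


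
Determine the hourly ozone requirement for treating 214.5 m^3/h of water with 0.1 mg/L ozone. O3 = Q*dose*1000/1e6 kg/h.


O3 demand (mg/h) = Q * dose * 1000 = 214.5 * 0.1 * 1000 = 21450 mg/h
Convert mg to kg: 21450 / 1e6 = 0.02145 kg/h

0.02145 kg/h


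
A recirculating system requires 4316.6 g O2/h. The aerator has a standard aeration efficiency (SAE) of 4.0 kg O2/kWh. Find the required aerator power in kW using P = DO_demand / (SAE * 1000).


SAE in g O2/kWh = 4.0 * 1000 = 4000 g/kWh
P = DO_demand / SAE_g = 4316.6 / 4000 = 1.07915 kW

1.07915 kW


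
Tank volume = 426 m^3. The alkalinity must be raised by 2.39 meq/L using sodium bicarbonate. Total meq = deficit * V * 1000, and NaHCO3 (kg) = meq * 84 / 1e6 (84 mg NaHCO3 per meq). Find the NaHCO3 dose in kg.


Tank volume in L = 426 m^3 * 1000 = 426000 L
Total meq required = 2.39 meq/L * 426000 L = 1018140 meq
NaHCO3 mass = 1018140 meq * 84 mg/meq / 1e6 = 85.5238 kg

85.5238 kg


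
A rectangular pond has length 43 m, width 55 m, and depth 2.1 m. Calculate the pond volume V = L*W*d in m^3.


Base area = L * W = 43 * 55 = 2365 m^2
Volume = area * depth = 2365 * 2.1 = 4966.5 m^3

4966.5 m^3


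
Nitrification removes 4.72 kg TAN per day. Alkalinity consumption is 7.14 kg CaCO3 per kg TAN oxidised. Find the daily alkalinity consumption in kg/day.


Alkalinity factor: 7.14 kg CaCO3 consumed per kg TAN nitrified
alk = 4.72 kg TAN * 7.14 = 33.7008 kg CaCO3/day

33.7008 kg CaCO3/day


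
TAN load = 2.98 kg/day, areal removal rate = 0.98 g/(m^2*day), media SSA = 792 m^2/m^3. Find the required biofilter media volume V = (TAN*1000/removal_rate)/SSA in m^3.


A = 2.98*1000 / 0.98 = 3040.8163 m^2
V = 3040.8163 / 792 = 3.83941

3.83941 m^3


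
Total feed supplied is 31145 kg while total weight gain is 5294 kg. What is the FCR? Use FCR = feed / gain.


FCR = feed consumed / weight gained
FCR = 31145 kg / 5294 kg = 5.88308

5.88308


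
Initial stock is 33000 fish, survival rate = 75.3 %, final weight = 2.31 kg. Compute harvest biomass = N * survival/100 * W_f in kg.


Survivors = 33000 * 75.3/100 = 24849 fish
Harvest biomass = survivors * W_f = 24849 * 2.31 = 57401.19 kg

57401.19 kg


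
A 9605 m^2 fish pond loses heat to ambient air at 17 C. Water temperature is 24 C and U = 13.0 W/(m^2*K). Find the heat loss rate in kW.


Temperature difference dT = 24 - 17 = 7 K
Heat loss (W) = U * A * dT = 13.0 * 9605 * 7 = 874055 W
Convert to kW: 874055 / 1000 = 874.055 kW

874.055 kW


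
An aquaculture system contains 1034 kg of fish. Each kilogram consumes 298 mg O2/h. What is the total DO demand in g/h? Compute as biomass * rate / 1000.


Total O2 consumption (mg/h) = 1034 kg * 298 mg/(kg*h) = 308132 mg/h
Convert to g/h: 308132 / 1000 = 308.132 g/h

308.132 g/h


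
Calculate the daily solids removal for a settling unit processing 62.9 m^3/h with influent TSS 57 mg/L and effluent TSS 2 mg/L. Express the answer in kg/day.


Concentration drop: TSS_in - TSS_out = 57 - 2 = 55 mg/L
Hourly solids removed = Q * dTSS = 62.9 m^3/h * 55 mg/L = 3459.5 g/h  (m^3/h * mg/L = g/h)
Daily solids removed = 3459.5 * 24 = 83028 g/day
Convert g to kg: 83028 / 1000 = 83.028 kg/day

83.028 kg/day


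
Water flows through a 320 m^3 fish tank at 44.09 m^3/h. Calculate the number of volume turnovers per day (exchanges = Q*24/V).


Daily flow volume = 44.09 m^3/h * 24 h = 1058.16 m^3/day
Exchanges = daily flow / tank volume = 1058.16 / 320 = 3.30675 exchanges/day

3.30675 exchanges/day


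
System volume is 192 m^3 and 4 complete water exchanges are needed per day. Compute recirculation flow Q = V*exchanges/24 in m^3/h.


Daily recirculation volume = 192 m^3 * 4 = 768 m^3/day
Flow rate Q = daily volume / 24 h = 768 / 24 = 32 m^3/h

32 m^3/h


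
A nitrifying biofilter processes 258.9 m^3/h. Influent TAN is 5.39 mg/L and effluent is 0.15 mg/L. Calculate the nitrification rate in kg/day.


Concentration drop: TAN_in - TAN_out = 5.39 - 0.15 = 5.24 mg/L
Hourly TAN removed = Q * dTAN = 258.9 m^3/h * 5.24 mg/L = 1356.636 g/h  (m^3/h * mg/L = g/h)
Daily TAN removed = 1356.636 * 24 = 32559.264 g/day
Convert to kg/day: 32559.264 / 1000 = 32.559264 kg/day

32.559264 kg/day


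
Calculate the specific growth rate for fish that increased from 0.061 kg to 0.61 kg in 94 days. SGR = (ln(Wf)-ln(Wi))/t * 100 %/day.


ln(W_f) = ln(0.61) = -0.49429632
ln(W_i) = ln(0.061) = -2.7968814
ln(W_f) - ln(W_i) = -0.49429632 - -2.7968814 = 2.3025851
SGR = 2.3025851 / 94 * 100 = 2.44956 %/day

2.44956 %/day


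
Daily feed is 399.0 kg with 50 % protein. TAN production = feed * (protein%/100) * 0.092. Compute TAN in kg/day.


Protein in feed = 399.0 * 50/100 = 199.5 kg/day
TAN = protein * 0.092 = 199.5 * 0.092 = 18.354 kg/day

18.354 kg/day


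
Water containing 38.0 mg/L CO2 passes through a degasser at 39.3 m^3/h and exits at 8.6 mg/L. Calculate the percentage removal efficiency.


CO2_out / CO2_in = 8.6 / 38.0 = 0.22631579
Fraction remaining = 0.22631579
efficiency = (1 - 0.22631579) * 100 = 77.3684 %

77.3684 %


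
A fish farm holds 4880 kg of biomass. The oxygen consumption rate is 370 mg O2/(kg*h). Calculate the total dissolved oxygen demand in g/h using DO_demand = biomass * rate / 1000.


Total O2 consumption (mg/h) = 4880 kg * 370 mg/(kg*h) = 1805600 mg/h
Convert to g/h: 1805600 / 1000 = 1805.6 g/h

1805.6 g/h


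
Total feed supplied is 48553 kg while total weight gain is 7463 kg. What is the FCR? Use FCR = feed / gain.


FCR = feed consumed / weight gained
FCR = 48553 kg / 7463 kg = 6.50583

6.50583


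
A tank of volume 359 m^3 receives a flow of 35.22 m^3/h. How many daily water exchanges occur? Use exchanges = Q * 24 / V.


Daily flow volume = 35.22 m^3/h * 24 h = 845.28 m^3/day
Exchanges = daily flow / tank volume = 845.28 / 359 = 2.35454 exchanges/day

2.35454 exchanges/day


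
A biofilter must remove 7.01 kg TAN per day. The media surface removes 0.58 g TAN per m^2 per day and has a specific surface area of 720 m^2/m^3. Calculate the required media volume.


A = 7.01*1000 / 0.58 = 12086.207 m^2
V = 12086.207 / 720 = 16.7864

16.7864 m^3


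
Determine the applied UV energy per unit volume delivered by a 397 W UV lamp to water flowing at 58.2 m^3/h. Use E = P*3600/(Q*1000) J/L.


Energy delivered per hour = 397 W * 3600 s = 1429200 J/h
Volume treated per hour = 58.2 m^3/h * 1000 = 58200 L/h
dose = 1429200 / 58200 = 24.5567 J/L

24.5567 J/L


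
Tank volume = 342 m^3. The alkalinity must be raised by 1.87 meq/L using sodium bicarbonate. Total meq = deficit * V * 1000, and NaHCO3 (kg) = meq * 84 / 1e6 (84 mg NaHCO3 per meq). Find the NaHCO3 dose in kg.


Tank volume in L = 342 m^3 * 1000 = 342000 L
Total meq required = 1.87 meq/L * 342000 L = 639540 meq
NaHCO3 mass = 639540 meq * 84 mg/meq / 1e6 = 53.7214 kg

53.7214 kg


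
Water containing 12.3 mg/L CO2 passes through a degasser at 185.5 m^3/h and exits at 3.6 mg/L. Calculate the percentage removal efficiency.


CO2_out / CO2_in = 3.6 / 12.3 = 0.29268293
Fraction remaining = 0.29268293
efficiency = (1 - 0.29268293) * 100 = 70.7317 %

70.7317 %


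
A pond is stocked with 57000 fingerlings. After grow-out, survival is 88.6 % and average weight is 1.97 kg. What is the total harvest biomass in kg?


Survivors = 57000 * 88.6/100 = 50502 fish
Harvest biomass = survivors * W_f = 50502 * 1.97 = 99488.94 kg

99488.94 kg


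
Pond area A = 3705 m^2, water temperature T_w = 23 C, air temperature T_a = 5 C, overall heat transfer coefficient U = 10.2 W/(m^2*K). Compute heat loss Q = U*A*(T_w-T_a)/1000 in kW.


Temperature difference dT = 23 - 5 = 18 K
Heat loss (W) = U * A * dT = 10.2 * 3705 * 18 = 680238 W
Convert to kW: 680238 / 1000 = 680.238 kW

680.238 kW


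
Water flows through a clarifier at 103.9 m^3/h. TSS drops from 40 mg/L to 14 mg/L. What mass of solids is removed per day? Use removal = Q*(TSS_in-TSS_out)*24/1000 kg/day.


Concentration drop: TSS_in - TSS_out = 40 - 14 = 26 mg/L
Hourly solids removed = Q * dTSS = 103.9 m^3/h * 26 mg/L = 2701.4 g/h  (m^3/h * mg/L = g/h)
Daily solids removed = 2701.4 * 24 = 64833.6 g/day
Convert g to kg: 64833.6 / 1000 = 64.8336 kg/day

64.8336 kg/day


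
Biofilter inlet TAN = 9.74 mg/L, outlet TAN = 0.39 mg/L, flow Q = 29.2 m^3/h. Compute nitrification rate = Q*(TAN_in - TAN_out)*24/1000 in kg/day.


Concentration drop: TAN_in - TAN_out = 9.74 - 0.39 = 9.35 mg/L
Hourly TAN removed = Q * dTAN = 29.2 m^3/h * 9.35 mg/L = 273.02 g/h  (m^3/h * mg/L = g/h)
Daily TAN removed = 273.02 * 24 = 6552.48 g/day
Convert to kg/day: 6552.48 / 1000 = 6.55248 kg/day

6.55248 kg/day


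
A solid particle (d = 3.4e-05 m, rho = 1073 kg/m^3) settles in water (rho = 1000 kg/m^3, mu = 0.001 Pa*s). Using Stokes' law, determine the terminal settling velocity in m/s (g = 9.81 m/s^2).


Density difference: rho_p - rho_f = 1073 - 1000 = 73 kg/m^3
d^2 = (3.4e-05)^2 = 1.156e-09 m^2
Numerator = (rho_p - rho_f) * g * d^2 = 73 * 9.81 * 1.156e-09 = 8.2784628e-07
Denominator = 18 * mu = 18 * 0.001 = 0.018
v_s = 8.2784628e-07 / 0.018 = 4.59915e-05 m/s
Check: Re = rho_f * v_s * d / mu = 1000 * 4.59915e-05 * 3.4e-05 / 0.001 = 0.00156 < 1, so Stokes' law applies.

4.59915e-05 m/s


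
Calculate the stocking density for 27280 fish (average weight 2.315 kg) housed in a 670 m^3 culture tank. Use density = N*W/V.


Total biomass = 27280 fish * 2.315 kg = 63153.2 kg
Density = total biomass / volume = 63153.2 / 670 = 94.2585 kg/m^3

94.2585 kg/m^3


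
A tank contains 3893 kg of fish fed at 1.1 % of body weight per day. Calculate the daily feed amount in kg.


Feeding rate fraction = 1.1% / 100 = 0.011
Daily feed = 3893 kg * 0.011 = 42.823 kg/day

42.823 kg/day


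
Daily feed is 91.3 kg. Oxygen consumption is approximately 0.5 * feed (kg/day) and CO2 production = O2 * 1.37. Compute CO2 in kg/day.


O2 = 91.3 * 0.5 = 45.65
CO2 = 45.65 * 1.37 = 62.5405

62.5405 kg/day


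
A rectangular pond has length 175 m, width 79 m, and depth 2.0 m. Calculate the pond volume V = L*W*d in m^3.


Base area = L * W = 175 * 79 = 13825 m^2
Volume = area * depth = 13825 * 2.0 = 27650 m^3

27650 m^3


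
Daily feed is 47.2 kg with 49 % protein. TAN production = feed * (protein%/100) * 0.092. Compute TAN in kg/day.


Protein in feed = 47.2 * 49/100 = 23.128 kg/day
TAN = protein * 0.092 = 23.128 * 0.092 = 2.127776 kg/day

2.127776 kg/day


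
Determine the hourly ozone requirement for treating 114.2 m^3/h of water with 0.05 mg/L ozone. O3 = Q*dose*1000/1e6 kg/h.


O3 demand (mg/h) = Q * dose * 1000 = 114.2 * 0.05 * 1000 = 5710 mg/h
Convert mg to kg: 5710 / 1e6 = 0.00571 kg/h

0.00571 kg/h


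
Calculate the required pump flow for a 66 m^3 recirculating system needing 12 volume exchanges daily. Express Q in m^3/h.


Daily recirculation volume = 66 m^3 * 12 = 792 m^3/day
Flow rate Q = daily volume / 24 h = 792 / 24 = 33 m^3/h

33 m^3/h


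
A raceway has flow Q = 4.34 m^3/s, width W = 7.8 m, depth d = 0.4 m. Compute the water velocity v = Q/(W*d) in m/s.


Cross-sectional area = W * d = 7.8 * 0.4 = 3.12 m^2
Velocity = Q / A = 4.34 / 3.12 = 1.39103 m/s

1.39103 m/s


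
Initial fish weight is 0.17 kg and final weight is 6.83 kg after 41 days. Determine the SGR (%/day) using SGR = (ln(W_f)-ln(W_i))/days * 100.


ln(W_f) = ln(6.83) = 1.9213247
ln(W_i) = ln(0.17) = -1.7719568
ln(W_f) - ln(W_i) = 1.9213247 - -1.7719568 = 3.6932815
SGR = 3.6932815 / 41 * 100 = 9.008 %/day

9.008 %/day


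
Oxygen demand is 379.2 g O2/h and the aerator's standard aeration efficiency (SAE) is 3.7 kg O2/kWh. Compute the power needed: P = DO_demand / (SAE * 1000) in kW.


SAE in g O2/kWh = 3.7 * 1000 = 3700 g/kWh
P = DO_demand / SAE_g = 379.2 / 3700 = 0.102486 kW

0.102486 kW


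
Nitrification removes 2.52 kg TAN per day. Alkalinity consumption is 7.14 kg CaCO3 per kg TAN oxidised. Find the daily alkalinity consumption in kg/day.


Alkalinity factor: 7.14 kg CaCO3 consumed per kg TAN nitrified
alk = 2.52 kg TAN * 7.14 = 17.9928 kg CaCO3/day

17.9928 kg CaCO3/day


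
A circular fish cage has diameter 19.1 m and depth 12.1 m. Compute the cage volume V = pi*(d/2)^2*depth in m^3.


r = d/2 = 19.1/2 = 9.55 m
Base area = pi*r^2 = pi*9.55^2 = 286.5211 m^2
Volume = 286.5211 * 12.1 = 3466.91 m^3

3466.91 m^3


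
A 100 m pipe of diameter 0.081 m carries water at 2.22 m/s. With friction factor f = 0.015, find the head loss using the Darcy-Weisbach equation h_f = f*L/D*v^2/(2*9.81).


v^2 = 2.22^2 = 4.9284 m^2/s^2
L/D = 100/0.081 = 1234.5679
h_f = f*(L/D)*v^2/(2g) = 0.015 * 1234.5679 * 4.9284 / 19.62 = 4.65172 m

4.65172 m


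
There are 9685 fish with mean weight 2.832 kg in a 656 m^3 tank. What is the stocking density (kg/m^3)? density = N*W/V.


Total biomass = 9685 fish * 2.832 kg = 27427.92 kg
Density = total biomass / volume = 27427.92 / 656 = 41.8109 kg/m^3

41.8109 kg/m^3


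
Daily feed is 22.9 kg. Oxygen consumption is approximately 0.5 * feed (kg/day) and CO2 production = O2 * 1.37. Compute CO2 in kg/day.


O2 = 22.9 * 0.5 = 11.45
CO2 = 11.45 * 1.37 = 15.6865

15.6865 kg/day


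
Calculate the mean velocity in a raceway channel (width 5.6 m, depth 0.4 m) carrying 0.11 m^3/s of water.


Cross-sectional area = W * d = 5.6 * 0.4 = 2.24 m^2
Velocity = Q / A = 0.11 / 2.24 = 0.0491071 m/s

0.0491071 m/s


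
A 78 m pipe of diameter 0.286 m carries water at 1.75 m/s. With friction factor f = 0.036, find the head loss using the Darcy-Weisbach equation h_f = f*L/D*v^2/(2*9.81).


v^2 = 1.75^2 = 3.0625 m^2/s^2
L/D = 78/0.286 = 272.72727
h_f = f*(L/D)*v^2/(2g) = 0.036 * 272.72727 * 3.0625 / 19.62 = 1.53253 m

1.53253 m


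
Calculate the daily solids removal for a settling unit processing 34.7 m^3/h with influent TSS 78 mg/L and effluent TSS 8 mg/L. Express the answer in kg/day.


Concentration drop: TSS_in - TSS_out = 78 - 8 = 70 mg/L
Hourly solids removed = Q * dTSS = 34.7 m^3/h * 70 mg/L = 2429 g/h  (m^3/h * mg/L = g/h)
Daily solids removed = 2429 * 24 = 58296 g/day
Convert g to kg: 58296 / 1000 = 58.296 kg/day

58.296 kg/day


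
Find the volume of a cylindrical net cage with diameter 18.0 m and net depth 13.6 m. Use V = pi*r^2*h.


r = d/2 = 18.0/2 = 9 m
Base area = pi*r^2 = pi*9^2 = 254.469 m^2
Volume = 254.469 * 13.6 = 3460.78 m^3

3460.78 m^3


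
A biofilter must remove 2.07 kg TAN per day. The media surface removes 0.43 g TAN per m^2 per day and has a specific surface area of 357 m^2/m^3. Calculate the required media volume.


A = 2.07*1000 / 0.43 = 4813.9535 m^2
V = 4813.9535 / 357 = 13.4845

13.4845 m^3


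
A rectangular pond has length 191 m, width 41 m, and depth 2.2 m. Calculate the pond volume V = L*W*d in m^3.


Base area = L * W = 191 * 41 = 7831 m^2
Volume = area * depth = 7831 * 2.2 = 17228.2 m^3

17228.2 m^3


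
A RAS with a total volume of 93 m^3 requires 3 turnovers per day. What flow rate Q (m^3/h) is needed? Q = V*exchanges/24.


Daily recirculation volume = 93 m^3 * 3 = 279 m^3/day
Flow rate Q = daily volume / 24 h = 279 / 24 = 11.625 m^3/h

11.625 m^3/h


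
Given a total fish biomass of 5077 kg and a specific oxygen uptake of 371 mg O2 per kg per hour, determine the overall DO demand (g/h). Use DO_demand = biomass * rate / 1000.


Total O2 consumption (mg/h) = 5077 kg * 371 mg/(kg*h) = 1883567 mg/h
Convert to g/h: 1883567 / 1000 = 1883.567 g/h

1883.567 g/h


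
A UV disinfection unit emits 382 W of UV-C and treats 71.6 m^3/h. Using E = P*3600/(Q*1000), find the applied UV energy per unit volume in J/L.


Energy delivered per hour = 382 W * 3600 s = 1375200 J/h
Volume treated per hour = 71.6 m^3/h * 1000 = 71600 L/h
dose = 1375200 / 71600 = 19.2067 J/L

19.2067 J/L


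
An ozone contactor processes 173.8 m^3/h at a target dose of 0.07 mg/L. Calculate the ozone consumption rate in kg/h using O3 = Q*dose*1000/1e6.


O3 demand (mg/h) = Q * dose * 1000 = 173.8 * 0.07 * 1000 = 12166 mg/h
Convert mg to kg: 12166 / 1e6 = 0.012166 kg/h

0.012166 kg/h


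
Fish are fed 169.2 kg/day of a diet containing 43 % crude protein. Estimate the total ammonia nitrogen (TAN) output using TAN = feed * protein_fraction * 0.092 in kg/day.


Protein in feed = 169.2 * 43/100 = 72.756 kg/day
TAN = protein * 0.092 = 72.756 * 0.092 = 6.693552 kg/day

6.693552 kg/day


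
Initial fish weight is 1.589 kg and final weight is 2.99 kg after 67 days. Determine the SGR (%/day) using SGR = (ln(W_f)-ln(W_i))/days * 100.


ln(W_f) = ln(2.99) = 1.0952734
ln(W_i) = ln(1.589) = 0.46310489
ln(W_f) - ln(W_i) = 1.0952734 - 0.46310489 = 0.63216851
SGR = 0.63216851 / 67 * 100 = 0.943535 %/day

0.943535 %/day


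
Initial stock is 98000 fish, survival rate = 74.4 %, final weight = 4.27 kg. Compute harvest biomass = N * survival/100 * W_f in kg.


Survivors = 98000 * 74.4/100 = 72912 fish
Harvest biomass = survivors * W_f = 72912 * 4.27 = 311334.24 kg

311334.24 kg


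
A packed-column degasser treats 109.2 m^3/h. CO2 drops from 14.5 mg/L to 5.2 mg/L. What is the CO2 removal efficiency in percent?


CO2_out / CO2_in = 5.2 / 14.5 = 0.35862069
Fraction remaining = 0.35862069
efficiency = (1 - 0.35862069) * 100 = 64.1379 %

64.1379 %
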